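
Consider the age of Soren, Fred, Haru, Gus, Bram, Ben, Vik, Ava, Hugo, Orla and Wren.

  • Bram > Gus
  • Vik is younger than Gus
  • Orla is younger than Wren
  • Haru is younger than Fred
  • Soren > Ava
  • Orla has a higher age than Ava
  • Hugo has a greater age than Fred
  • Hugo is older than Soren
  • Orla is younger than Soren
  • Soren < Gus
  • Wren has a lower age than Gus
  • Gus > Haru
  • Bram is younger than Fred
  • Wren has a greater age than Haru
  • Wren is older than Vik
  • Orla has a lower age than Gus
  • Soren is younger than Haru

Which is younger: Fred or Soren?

Following the relations from Soren: Soren < Haru < Wren < Gus < Bram < Fred.
So Soren < Fred; Soren is the younger of the two.

Soren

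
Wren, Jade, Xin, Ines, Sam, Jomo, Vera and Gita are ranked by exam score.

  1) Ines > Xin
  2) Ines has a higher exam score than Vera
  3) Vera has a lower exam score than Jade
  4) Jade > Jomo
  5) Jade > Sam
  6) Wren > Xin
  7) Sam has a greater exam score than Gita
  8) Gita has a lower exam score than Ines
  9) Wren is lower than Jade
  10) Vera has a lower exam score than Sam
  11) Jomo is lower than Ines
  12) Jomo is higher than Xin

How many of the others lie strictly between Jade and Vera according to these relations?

Chaining upward from Vera reaches: Ines, Sam.
Chaining downward from Jade reaches: Gita, Xin, Jomo, Wren, Sam.
Strictly between Vera and Jade are those in both lists: Sam — 1 element.

1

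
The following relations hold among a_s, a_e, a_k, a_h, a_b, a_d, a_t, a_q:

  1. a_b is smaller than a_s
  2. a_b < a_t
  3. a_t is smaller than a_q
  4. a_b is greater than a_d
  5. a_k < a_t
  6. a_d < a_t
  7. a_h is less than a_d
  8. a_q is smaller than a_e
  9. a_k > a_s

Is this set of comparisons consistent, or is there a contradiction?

consistent

The single ordering a_h < a_d < a_b < a_s < a_k < a_t < a_q < a_e satisfies every listed relation, so no contradiction arises.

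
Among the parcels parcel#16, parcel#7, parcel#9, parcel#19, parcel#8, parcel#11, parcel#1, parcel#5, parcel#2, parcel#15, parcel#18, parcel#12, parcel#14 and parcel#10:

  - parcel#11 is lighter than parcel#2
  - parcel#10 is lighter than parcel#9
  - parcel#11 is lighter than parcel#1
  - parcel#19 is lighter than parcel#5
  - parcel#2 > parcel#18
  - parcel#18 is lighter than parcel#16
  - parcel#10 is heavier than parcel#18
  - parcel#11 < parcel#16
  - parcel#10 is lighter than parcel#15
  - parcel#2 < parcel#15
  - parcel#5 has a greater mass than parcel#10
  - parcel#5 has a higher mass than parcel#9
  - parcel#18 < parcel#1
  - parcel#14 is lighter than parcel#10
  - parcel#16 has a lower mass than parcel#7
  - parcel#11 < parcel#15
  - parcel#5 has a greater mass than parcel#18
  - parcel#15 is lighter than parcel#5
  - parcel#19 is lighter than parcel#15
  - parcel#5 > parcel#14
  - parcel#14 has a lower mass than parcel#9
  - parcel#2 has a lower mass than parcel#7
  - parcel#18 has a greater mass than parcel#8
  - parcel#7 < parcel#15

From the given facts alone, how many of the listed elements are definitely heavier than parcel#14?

4

From parcel#14 the given relations immediately reach parcel#10, parcel#9, parcel#5.
From those, parcel#15 — 4 in total.
Nothing else is reachable above parcel#14; 4 in all.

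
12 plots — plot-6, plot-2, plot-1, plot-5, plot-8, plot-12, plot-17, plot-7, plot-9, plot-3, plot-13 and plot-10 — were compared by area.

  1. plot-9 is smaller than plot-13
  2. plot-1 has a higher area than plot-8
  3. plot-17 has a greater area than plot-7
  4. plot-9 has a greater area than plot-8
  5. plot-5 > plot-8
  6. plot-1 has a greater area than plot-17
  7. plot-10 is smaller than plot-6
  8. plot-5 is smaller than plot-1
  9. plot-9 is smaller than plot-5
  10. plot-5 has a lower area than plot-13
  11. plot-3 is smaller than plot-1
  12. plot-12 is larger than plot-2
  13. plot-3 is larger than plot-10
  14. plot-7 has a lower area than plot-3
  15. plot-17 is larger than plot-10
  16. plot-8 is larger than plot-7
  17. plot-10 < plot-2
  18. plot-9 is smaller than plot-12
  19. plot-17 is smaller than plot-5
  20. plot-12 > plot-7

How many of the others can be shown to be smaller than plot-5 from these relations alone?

5

The elements the relations force below plot-5 are plot-10, plot-7, plot-8, plot-9, plot-17 — no chain reaches any other.
That is 5.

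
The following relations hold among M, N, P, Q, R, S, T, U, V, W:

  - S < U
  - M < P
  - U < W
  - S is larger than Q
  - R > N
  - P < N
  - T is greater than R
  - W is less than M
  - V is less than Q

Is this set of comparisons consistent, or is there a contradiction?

consistent

The single ordering V < Q < S < U < W < M < P < N < R < T satisfies every listed relation, so no contradiction arises.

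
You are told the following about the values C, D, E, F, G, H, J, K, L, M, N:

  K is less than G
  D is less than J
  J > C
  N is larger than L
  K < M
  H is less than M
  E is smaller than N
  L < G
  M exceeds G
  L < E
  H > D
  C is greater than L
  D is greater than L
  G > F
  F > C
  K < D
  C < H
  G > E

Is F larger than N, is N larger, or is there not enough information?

undetermined

Following every chain through F: above F we get G, M; below F we get L, C.
N is not reached, and no chain runs the other way from N to F.
So the given relations leave the order of F and N undetermined.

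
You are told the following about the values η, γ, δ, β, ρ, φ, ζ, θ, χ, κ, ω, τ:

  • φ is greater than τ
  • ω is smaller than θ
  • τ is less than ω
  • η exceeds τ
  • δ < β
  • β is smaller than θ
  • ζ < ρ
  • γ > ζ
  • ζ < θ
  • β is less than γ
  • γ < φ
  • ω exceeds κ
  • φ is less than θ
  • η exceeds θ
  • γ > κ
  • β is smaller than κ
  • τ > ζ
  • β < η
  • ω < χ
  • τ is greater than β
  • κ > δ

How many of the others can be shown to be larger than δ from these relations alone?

The elements the relations force above δ are β, τ, κ, ω, χ, γ, φ, θ, η — no chain reaches any other.
That is 9.

9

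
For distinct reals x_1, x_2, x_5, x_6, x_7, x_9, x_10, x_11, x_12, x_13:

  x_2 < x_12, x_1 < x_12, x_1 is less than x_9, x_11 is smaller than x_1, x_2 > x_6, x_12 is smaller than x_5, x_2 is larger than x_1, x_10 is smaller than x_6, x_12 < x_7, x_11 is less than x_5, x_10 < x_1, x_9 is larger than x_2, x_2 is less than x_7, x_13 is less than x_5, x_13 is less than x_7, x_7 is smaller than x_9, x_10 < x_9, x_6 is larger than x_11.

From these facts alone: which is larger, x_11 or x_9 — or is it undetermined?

x_9

x_11 < x_1 and x_1 < x_2 give x_11 < x_2.
Then x_2 < x_12 extends the chain to x_12.
With x_12 < x_7: x_11 < x_1 < x_2 < x_12 < x_7.
Then x_7 < x_9 extends the chain to x_9.
So x_9 is larger.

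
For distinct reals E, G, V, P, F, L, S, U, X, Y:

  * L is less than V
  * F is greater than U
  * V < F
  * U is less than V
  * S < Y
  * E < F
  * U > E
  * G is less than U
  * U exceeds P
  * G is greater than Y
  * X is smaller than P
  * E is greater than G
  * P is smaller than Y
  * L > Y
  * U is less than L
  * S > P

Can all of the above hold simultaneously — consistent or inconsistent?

Every relation is compatible with X < P < S < Y < G < E < U < L < V < F; the set is consistent.

consistent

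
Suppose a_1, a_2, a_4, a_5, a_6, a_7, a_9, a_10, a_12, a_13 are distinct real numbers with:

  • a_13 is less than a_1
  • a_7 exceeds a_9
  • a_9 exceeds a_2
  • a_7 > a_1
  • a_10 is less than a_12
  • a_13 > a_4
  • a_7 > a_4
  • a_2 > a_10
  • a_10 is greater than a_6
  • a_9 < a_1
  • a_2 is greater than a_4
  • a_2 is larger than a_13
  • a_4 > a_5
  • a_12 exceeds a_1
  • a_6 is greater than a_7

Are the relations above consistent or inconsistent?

We have a_10 < a_2 stated directly, yet also a_2 < a_9 < a_1 < a_7 < a_6 < a_10 by chaining the others — so a_2 < a_10. Contradiction.

inconsistent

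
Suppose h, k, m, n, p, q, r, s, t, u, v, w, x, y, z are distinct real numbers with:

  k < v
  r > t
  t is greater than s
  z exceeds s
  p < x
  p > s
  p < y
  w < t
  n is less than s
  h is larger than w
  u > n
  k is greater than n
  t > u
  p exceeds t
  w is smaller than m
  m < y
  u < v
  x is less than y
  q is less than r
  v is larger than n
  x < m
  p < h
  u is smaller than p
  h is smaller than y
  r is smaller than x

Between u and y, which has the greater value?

u < t and t < p give u < p.
With p < x: u < t < p < x.
Then x < m extends the chain to m.
With m < y: u < t < p < x < m < y.
So u < y; y is the larger of the two.

y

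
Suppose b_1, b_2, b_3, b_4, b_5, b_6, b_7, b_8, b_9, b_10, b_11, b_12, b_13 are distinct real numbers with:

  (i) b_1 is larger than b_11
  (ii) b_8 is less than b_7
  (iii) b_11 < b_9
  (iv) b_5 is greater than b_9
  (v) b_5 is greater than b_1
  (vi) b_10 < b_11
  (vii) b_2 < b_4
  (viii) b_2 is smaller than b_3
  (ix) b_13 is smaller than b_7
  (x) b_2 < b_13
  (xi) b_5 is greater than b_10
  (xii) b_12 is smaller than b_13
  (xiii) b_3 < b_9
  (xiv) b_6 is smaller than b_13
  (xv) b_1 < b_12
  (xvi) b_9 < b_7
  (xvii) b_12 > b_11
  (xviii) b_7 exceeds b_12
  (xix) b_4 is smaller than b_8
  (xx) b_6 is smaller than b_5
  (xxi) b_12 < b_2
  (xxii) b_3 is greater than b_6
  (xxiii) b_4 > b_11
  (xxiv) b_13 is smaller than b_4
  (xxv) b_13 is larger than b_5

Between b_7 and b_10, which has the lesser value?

The relevant relations are b_10 < b_11; b_11 < b_1; b_1 < b_12; b_12 < b_2; b_2 < b_3; b_3 < b_9; b_9 < b_5; b_5 < b_13; b_13 < b_4; b_4 < b_8; b_8 < b_7.
Chaining these gives b_10 < b_11 < b_1 < b_12 < b_2 < b_3 < b_9 < b_5 < b_13 < b_4 < b_8 < b_7.
So b_10 < b_7; b_10 is the smaller of the two.

b_10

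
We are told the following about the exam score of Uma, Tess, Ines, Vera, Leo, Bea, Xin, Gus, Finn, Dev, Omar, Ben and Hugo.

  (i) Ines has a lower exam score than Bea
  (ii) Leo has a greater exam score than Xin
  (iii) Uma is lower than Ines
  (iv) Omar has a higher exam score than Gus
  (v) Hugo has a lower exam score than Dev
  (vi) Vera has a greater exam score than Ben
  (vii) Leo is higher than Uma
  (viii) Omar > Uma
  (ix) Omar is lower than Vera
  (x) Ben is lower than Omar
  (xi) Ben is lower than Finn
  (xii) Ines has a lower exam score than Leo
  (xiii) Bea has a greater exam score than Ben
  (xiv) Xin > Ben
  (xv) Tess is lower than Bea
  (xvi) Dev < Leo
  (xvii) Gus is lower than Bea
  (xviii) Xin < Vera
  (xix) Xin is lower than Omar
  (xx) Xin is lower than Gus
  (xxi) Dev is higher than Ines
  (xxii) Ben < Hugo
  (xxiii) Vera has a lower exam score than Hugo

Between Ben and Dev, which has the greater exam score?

The relevant relations are Ben < Xin; Xin < Gus; Gus < Omar; Omar < Vera; Vera < Hugo; Hugo < Dev.
Chaining these gives Ben < Xin < Gus < Omar < Vera < Hugo < Dev.
So Ben < Dev; Dev is the higher of the two.

Dev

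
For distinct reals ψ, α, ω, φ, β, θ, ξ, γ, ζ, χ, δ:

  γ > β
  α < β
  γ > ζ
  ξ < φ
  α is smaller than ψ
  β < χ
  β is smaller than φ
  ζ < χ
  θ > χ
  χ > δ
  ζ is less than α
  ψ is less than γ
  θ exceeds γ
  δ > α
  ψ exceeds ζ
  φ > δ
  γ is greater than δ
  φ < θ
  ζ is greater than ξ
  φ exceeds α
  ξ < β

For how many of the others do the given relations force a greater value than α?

From α the given relations immediately reach ψ, β, δ, φ.
From those, γ, χ, θ — 7 in total.
No other element is forced above α by the given relations, so the count is 7.

7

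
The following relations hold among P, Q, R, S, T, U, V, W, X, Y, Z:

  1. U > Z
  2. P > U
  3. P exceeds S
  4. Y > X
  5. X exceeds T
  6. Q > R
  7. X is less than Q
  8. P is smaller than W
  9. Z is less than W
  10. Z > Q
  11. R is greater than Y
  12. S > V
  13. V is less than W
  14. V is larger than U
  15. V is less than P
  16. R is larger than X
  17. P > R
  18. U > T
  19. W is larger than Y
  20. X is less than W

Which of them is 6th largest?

Z

Piecing the relations together gives one ordering: T < X < Y < R < Q < Z < U < V < S < P < W.
The 6th largest is Z.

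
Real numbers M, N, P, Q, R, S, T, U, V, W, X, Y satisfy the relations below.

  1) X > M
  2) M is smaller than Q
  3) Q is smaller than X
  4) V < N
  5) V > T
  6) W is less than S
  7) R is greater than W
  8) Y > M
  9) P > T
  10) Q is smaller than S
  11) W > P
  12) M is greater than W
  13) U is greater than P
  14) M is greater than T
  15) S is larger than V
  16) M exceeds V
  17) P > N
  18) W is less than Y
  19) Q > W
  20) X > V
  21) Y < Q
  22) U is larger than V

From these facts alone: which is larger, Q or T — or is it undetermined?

Q

Following the relations from T: T < V < N < P < W < M < Y < Q.
So Q is larger.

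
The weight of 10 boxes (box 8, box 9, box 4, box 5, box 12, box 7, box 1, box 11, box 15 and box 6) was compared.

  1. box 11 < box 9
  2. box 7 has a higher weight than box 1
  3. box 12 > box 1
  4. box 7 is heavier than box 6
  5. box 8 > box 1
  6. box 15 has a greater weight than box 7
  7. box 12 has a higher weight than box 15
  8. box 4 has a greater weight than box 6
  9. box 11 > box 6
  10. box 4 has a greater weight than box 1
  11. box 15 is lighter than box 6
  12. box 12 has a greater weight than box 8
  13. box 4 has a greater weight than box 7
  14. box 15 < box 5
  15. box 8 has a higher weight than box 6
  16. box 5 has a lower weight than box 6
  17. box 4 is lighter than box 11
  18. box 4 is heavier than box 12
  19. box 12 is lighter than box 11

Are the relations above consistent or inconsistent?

We have box 6 < box 7 stated directly, yet also box 7 < box 15 < box 5 < box 6 by chaining the others — so box 7 < box 6. Contradiction.

inconsistent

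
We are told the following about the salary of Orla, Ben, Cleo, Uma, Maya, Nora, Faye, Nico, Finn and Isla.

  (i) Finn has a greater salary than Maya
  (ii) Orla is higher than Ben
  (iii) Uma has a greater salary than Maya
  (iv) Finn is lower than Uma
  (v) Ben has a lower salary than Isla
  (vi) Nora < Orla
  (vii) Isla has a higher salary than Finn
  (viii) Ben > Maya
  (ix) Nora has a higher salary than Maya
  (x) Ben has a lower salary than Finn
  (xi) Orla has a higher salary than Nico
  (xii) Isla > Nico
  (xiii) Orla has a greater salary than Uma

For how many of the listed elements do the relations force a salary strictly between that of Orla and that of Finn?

The relations place Finn below Orla. An element lies strictly between them when it is forced above Finn and also forced below Orla.
Above Finn: {Uma, Isla}. Below Orla: {Maya, Ben, Nora, Uma, Nico}.
Intersection: {Uma} — 1.

1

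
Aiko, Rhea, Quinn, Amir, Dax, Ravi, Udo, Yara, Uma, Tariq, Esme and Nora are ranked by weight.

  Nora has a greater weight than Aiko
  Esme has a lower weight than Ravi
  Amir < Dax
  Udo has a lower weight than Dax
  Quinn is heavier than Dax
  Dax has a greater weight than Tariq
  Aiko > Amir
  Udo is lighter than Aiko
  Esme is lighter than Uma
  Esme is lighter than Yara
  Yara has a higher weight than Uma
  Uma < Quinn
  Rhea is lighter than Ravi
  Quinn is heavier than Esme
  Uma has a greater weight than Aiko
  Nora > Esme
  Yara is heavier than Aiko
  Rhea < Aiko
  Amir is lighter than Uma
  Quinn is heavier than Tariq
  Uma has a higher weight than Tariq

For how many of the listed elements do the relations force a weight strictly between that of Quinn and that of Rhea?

The relations place Rhea below Quinn. An element lies strictly between them when it is forced above Rhea and also forced below Quinn.
Above Rhea: {Aiko, Nora, Uma, Yara, Ravi}. Below Quinn: {Esme, Udo, Tariq, Amir, Aiko, Dax, Uma}.
Intersection: {Aiko, Uma} — 2.

2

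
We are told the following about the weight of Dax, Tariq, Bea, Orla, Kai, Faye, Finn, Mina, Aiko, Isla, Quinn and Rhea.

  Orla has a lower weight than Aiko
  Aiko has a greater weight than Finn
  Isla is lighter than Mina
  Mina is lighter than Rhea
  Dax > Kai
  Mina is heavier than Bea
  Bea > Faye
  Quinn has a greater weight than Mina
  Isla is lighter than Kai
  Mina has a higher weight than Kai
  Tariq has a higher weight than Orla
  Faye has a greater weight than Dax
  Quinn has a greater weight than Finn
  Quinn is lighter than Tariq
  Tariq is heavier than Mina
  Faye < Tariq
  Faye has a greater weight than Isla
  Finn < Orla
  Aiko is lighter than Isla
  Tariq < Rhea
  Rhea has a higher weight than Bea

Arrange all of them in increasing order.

The consecutive links are each given: Finn < Orla; Orla < Aiko; Aiko < Isla; Isla < Kai; Kai < Dax; Dax < Faye; Faye < Bea; Bea < Mina; Mina < Quinn; Quinn < Tariq; Tariq < Rhea.

Finn < Orla < Aiko < Isla < Kai < Dax < Faye < Bea < Mina < Quinn < Tariq < Rhea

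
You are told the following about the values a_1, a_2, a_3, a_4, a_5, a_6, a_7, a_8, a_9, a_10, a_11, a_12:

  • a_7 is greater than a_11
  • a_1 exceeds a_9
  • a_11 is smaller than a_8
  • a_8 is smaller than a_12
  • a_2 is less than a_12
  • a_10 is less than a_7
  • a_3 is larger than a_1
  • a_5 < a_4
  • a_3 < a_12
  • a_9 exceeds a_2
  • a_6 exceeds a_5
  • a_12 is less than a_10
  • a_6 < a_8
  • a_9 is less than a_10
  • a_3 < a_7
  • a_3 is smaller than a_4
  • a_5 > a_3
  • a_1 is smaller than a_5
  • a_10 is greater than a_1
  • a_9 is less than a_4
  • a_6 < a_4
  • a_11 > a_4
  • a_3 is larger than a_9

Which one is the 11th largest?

Piecing the relations together gives one ordering: a_2 < a_9 < a_1 < a_3 < a_5 < a_6 < a_4 < a_11 < a_8 < a_12 < a_10 < a_7.
Counting 11 from the largest end gives a_9.

a_9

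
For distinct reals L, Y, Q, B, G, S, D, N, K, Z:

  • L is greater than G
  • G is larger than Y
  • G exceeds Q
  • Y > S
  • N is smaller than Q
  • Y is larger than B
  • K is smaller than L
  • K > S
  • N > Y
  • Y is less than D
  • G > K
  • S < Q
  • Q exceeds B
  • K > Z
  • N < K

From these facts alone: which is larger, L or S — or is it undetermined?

S < Y and Y < N give S < N.
Then N < K extends the chain to K.
Then K < G extends the chain to G.
Then G < L extends the chain to L.
So L is larger.

L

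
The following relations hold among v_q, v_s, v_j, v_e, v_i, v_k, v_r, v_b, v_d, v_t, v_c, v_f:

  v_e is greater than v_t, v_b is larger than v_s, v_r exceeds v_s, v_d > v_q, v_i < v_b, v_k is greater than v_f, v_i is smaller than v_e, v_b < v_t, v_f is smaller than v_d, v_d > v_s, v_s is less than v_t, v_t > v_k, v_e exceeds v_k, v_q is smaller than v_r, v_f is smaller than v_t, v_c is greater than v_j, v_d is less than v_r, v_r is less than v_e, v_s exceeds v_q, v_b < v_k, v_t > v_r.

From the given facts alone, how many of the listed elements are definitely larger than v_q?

The elements the relations force above v_q are v_s, v_d, v_b, v_k, v_r, v_t, v_e — no chain reaches any other.
That is 7.

7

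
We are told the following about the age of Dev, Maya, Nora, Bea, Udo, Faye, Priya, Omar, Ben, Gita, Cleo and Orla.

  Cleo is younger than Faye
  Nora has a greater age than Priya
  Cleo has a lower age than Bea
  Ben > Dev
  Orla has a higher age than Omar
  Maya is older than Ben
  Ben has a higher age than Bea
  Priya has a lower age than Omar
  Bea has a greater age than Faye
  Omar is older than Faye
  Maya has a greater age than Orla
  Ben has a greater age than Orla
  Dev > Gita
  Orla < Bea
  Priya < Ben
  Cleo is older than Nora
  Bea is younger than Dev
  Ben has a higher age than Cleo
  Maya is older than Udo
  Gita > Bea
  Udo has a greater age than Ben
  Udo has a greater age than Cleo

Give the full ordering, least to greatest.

Priya < Nora < Cleo < Faye < Omar < Orla < Bea < Gita < Dev < Ben < Udo < Maya

Nothing is placed below Priya, so it is least; from there Priya < Nora; Nora < Cleo; Cleo < Faye; Faye < Omar; Omar < Orla; Orla < Bea; Bea < Gita; Gita < Dev; Dev < Ben; Ben < Udo; Udo < Maya, each given directly.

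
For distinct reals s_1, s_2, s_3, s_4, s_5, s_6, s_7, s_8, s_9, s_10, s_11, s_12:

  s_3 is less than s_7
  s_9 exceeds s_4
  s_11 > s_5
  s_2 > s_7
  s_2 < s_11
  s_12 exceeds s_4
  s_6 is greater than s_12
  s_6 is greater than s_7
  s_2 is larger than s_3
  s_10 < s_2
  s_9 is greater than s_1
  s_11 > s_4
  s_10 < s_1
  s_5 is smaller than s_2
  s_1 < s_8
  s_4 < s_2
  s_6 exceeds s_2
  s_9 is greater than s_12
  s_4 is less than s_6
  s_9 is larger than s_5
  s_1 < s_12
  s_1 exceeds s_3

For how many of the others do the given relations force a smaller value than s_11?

6

The elements the relations force below s_11 are s_10, s_3, s_4, s_5, s_7, s_2 — no chain reaches any other.
That is 6.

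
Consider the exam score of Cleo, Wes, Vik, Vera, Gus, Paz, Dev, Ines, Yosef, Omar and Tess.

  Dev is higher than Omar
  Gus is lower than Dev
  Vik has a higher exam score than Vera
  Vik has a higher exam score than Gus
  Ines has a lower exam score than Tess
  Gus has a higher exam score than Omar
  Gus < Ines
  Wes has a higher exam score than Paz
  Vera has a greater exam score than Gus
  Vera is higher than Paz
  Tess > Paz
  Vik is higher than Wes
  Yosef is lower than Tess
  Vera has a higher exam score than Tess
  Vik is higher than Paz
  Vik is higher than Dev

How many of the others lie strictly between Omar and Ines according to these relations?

1

The relations place Omar below Ines. An element lies strictly between them when it is forced above Omar and also forced below Ines.
Above Omar: {Gus, Dev, Tess, Vera, Vik}. Below Ines: {Gus}.
Intersection: {Gus} — 1.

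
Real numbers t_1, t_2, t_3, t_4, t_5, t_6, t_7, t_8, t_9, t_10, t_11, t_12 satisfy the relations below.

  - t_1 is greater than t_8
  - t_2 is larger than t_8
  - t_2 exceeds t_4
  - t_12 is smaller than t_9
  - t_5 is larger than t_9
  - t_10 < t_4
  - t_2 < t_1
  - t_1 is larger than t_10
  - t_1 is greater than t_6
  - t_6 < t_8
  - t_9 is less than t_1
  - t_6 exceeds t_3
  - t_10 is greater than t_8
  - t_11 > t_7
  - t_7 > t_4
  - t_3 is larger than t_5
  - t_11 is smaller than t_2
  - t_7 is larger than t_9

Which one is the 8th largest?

The consecutive relations fix a unique order: t_12 < t_9 < t_5 < t_3 < t_6 < t_8 < t_10 < t_4 < t_7 < t_11 < t_2 < t_1.
Counting 8 from the largest end gives t_6.

t_6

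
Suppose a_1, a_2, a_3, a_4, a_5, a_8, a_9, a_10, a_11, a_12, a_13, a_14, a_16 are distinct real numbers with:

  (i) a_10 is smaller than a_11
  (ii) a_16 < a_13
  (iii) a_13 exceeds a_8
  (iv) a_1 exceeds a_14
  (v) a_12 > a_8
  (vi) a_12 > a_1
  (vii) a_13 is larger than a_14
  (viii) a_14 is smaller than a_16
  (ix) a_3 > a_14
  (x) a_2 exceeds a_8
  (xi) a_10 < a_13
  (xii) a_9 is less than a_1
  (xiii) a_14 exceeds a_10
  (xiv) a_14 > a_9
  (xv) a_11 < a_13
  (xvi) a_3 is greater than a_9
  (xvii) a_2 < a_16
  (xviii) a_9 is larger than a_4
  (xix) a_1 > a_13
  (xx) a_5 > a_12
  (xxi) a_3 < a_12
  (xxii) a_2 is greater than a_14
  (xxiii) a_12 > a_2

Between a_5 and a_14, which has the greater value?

a_5

Following the relations from a_14: a_14 < a_2 < a_16 < a_13 < a_1 < a_12 < a_5.
So a_14 < a_5; a_5 is the larger of the two.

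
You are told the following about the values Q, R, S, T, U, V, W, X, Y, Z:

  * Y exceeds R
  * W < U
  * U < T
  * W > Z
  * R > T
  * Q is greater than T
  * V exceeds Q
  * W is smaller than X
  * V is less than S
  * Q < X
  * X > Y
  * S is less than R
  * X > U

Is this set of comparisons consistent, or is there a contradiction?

consistent

Every relation is compatible with Z < W < U < T < Q < V < S < R < Y < X; the set is consistent.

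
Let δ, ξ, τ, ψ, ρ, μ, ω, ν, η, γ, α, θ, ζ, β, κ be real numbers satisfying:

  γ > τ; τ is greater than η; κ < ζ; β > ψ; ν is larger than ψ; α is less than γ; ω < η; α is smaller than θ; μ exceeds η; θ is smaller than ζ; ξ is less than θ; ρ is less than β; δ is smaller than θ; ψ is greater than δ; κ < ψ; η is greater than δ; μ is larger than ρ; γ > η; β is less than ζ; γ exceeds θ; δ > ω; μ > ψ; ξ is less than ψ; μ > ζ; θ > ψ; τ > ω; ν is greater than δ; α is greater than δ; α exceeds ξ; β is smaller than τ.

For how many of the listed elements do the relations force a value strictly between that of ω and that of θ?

The relations place ω below θ. An element lies strictly between them when it is forced above ω and also forced below θ.
Above ω: {δ, ψ, η, ν, β, τ, α, ζ, γ, μ}. Below θ: {δ, κ, ξ, ψ, α}.
Intersection: {δ, ψ, α} — 3.

3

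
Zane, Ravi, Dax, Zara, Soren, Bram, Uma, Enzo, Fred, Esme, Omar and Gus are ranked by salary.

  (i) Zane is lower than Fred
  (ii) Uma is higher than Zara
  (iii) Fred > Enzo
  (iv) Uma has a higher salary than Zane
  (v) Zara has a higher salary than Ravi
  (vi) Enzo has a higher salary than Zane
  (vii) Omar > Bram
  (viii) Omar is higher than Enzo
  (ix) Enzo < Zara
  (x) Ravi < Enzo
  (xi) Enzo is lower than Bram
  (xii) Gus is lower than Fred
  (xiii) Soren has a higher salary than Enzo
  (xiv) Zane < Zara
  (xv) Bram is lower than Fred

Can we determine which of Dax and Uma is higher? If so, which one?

undetermined

Following every chain through Dax: nothing is chained to Dax.
Uma is not reached, and no chain runs the other way from Uma to Dax.
So the given relations leave the order of Dax and Uma undetermined.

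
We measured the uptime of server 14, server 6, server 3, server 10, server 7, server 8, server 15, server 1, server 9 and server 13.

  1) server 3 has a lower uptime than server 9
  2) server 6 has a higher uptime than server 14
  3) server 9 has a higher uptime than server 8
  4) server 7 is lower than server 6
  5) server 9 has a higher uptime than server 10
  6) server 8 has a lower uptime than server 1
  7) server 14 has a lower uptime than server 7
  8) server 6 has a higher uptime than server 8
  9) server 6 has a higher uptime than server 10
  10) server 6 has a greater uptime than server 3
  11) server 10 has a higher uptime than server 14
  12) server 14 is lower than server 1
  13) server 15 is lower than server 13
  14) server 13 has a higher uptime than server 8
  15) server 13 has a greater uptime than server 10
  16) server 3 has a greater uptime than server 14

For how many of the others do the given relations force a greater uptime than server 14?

7

The elements the relations force above server 14 are server 10, server 3, server 13, server 7, server 9, server 1, server 6 — no chain reaches any other.
That is 7.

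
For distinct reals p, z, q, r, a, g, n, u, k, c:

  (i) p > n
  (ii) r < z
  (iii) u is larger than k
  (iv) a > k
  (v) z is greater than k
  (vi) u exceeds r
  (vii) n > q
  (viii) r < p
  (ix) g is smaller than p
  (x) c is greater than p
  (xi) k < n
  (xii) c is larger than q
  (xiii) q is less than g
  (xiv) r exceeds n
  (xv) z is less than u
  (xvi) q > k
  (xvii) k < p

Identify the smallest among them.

k

q is not least since k < q; n is not least since q < n; r is not least since n < r; g is not least since q < g; z is not least since k < z; a is not least since k < a; p is not least since k < p; u is not least since r < u; c is not least since p < c.
Only k has nothing below it, so k is the smallest.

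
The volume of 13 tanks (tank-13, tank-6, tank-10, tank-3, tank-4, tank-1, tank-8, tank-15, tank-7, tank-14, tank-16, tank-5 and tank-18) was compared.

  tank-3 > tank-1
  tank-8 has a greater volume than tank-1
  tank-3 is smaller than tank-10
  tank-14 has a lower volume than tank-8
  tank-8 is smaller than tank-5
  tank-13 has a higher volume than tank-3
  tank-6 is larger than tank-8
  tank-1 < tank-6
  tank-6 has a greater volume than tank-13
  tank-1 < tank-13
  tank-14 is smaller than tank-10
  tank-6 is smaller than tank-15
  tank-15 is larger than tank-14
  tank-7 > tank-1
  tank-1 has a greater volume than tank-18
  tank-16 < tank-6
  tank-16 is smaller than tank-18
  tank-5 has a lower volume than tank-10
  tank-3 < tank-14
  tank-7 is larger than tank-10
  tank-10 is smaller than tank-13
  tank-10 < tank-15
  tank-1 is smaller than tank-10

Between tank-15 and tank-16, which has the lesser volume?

tank-16

tank-16 < tank-18 and tank-18 < tank-1 give tank-16 < tank-1.
Then tank-1 < tank-3 extends the chain to tank-3.
With tank-3 < tank-14: tank-16 < tank-18 < tank-1 < tank-3 < tank-14.
With tank-14 < tank-8: tank-16 < tank-18 < tank-1 < tank-3 < tank-14 < tank-8.
Then tank-8 < tank-5 extends the chain to tank-5.
With tank-5 < tank-10: tank-16 < tank-18 < tank-1 < tank-3 < tank-14 < tank-8 < tank-5 < tank-10.
Then tank-10 < tank-13 extends the chain to tank-13.
Then tank-13 < tank-6 extends the chain to tank-6.
With tank-6 < tank-15: tank-16 < tank-18 < tank-1 < tank-3 < tank-14 < tank-8 < tank-5 < tank-10 < tank-13 < tank-6 < tank-15.
So tank-16 < tank-15; tank-16 is the smaller of the two.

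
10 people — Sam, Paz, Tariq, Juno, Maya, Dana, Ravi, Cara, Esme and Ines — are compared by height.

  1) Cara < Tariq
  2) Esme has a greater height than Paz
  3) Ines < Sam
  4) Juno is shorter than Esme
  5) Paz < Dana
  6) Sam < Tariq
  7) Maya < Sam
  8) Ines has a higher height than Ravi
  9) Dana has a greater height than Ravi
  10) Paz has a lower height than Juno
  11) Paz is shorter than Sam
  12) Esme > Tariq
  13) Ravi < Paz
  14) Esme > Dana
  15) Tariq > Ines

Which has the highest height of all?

Ravi is not greatest since Ravi < Paz; Cara is not greatest since Cara < Tariq; Ines is not greatest since Ines < Tariq; Paz is not greatest since Paz < Juno; Maya is not greatest since Maya < Sam; Sam is not greatest since Sam < Tariq; Dana is not greatest since Dana < Esme; Tariq is not greatest since Tariq < Esme; Juno is not greatest since Juno < Esme.
Only Esme has nothing above it, so Esme is the highest height.

Esme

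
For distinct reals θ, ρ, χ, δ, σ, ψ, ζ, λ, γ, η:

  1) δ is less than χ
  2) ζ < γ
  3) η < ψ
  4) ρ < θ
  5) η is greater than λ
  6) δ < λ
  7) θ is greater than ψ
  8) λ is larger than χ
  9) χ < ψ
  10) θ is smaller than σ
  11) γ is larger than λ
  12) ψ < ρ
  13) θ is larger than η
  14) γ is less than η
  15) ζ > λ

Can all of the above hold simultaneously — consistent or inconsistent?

consistent

The single ordering δ < χ < λ < ζ < γ < η < ψ < ρ < θ < σ satisfies every listed relation, so no contradiction arises.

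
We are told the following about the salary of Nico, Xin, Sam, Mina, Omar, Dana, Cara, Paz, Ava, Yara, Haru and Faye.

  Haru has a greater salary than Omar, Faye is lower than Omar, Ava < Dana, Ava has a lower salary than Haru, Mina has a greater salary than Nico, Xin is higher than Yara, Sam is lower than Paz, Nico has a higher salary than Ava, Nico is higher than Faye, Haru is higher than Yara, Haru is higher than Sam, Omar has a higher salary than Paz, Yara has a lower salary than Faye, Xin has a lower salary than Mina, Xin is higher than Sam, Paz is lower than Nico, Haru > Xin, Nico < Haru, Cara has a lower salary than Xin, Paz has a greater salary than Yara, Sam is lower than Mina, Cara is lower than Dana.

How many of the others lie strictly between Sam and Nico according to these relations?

The relations place Sam below Nico. An element lies strictly between them when it is forced above Sam and also forced below Nico.
Above Sam: {Xin, Paz, Mina, Omar, Haru}. Below Nico: {Yara, Ava, Paz, Faye}.
Intersection: {Paz} — 1.

1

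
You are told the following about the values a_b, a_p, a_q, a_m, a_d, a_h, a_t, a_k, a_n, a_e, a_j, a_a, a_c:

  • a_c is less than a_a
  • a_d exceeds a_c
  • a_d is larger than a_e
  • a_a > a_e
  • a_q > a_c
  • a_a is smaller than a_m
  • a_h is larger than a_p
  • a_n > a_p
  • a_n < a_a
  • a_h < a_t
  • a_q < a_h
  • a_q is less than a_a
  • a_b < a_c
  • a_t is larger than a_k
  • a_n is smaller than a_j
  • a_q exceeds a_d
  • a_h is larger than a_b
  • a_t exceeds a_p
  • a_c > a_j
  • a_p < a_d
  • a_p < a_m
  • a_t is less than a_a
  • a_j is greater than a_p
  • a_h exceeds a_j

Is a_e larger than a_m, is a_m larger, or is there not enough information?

a_m

a_e < a_d and a_d < a_q give a_e < a_q.
Then a_q < a_h extends the chain to a_h.
With a_h < a_t: a_e < a_d < a_q < a_h < a_t.
With a_t < a_a: a_e < a_d < a_q < a_h < a_t < a_a.
With a_a < a_m: a_e < a_d < a_q < a_h < a_t < a_a < a_m.
So a_m is larger.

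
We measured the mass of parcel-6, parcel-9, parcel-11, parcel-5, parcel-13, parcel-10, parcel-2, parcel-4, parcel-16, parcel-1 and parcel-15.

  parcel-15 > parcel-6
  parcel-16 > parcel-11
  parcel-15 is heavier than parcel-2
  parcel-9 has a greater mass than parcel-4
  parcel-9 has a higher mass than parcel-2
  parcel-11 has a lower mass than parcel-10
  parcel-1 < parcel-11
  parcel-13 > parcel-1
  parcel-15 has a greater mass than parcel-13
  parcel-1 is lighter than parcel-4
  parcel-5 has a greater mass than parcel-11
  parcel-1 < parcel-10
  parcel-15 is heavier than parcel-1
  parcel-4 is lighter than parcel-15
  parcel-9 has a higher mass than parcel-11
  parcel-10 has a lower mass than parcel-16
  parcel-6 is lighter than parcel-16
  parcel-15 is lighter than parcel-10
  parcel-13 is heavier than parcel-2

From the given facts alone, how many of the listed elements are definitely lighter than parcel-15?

Directly below parcel-15: parcel-1, parcel-2, parcel-13, parcel-6, parcel-4.
Nothing else is reachable below parcel-15; 5 in all.

5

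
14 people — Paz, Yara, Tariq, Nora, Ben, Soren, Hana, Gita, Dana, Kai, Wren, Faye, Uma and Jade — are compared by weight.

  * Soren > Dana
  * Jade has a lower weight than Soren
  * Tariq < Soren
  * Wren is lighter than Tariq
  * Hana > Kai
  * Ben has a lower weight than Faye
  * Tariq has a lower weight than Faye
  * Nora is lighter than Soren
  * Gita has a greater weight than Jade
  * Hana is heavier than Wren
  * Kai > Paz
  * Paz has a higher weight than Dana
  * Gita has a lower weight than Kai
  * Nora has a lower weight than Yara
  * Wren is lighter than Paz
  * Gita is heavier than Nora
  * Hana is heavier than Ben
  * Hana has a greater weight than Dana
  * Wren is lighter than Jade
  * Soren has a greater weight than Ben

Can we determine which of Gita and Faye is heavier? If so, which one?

undetermined

Following every chain through Gita: above Gita we get Kai, Hana; below Gita we get Wren, Jade, Nora.
Faye is not reached, and no chain runs the other way from Faye to Gita.
So the given relations leave the order of Gita and Faye undetermined.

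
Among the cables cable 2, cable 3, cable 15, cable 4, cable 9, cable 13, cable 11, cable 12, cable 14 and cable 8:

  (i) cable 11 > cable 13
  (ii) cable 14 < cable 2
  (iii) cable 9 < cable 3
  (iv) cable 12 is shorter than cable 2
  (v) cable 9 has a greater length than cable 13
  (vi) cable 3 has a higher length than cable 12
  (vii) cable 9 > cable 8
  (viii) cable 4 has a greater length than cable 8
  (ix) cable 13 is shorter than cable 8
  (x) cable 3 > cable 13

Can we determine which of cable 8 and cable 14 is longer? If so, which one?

Following every chain through cable 8: above cable 8 we get cable 4, cable 9, cable 3; below cable 8 we get cable 13.
cable 14 is not reached, and no chain runs the other way from cable 14 to cable 8.
So the given relations leave the order of cable 8 and cable 14 undetermined.

undetermined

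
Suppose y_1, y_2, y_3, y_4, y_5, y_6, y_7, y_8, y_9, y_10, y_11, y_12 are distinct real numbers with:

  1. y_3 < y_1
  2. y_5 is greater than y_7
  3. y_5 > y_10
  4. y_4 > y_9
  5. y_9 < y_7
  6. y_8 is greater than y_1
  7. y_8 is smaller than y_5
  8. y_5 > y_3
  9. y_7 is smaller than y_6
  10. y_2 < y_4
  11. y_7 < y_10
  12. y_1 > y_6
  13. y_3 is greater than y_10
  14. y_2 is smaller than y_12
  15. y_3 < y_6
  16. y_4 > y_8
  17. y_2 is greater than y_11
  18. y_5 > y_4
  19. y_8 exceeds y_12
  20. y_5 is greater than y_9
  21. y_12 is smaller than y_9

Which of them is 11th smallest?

y_4

Piecing the relations together gives one ordering: y_11 < y_2 < y_12 < y_9 < y_7 < y_10 < y_3 < y_6 < y_1 < y_8 < y_4 < y_5.
The 11th smallest is y_4.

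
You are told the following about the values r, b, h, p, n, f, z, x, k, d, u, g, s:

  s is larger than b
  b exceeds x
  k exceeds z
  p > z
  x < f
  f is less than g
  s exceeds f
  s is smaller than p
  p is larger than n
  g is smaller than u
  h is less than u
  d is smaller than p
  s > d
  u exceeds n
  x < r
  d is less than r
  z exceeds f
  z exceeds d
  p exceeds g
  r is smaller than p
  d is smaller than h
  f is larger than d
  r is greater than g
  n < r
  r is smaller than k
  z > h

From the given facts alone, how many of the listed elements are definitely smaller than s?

The elements the relations force below s are x, d, b, f — no chain reaches any other.
That is 4.

4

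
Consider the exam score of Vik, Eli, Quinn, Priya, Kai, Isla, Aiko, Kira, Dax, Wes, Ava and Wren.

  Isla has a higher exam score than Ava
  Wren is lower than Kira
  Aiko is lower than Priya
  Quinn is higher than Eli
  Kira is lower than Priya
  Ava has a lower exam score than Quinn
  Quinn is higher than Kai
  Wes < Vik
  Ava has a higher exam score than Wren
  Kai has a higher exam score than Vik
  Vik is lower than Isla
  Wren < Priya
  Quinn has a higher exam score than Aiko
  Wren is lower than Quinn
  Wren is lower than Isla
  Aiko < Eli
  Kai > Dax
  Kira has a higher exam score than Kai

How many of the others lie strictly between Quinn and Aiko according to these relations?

1

The relations place Aiko below Quinn. An element lies strictly between them when it is forced above Aiko and also forced below Quinn.
Above Aiko: {Eli, Priya}. Below Quinn: {Dax, Wes, Vik, Wren, Ava, Kai, Eli}.
Intersection: {Eli} — 1.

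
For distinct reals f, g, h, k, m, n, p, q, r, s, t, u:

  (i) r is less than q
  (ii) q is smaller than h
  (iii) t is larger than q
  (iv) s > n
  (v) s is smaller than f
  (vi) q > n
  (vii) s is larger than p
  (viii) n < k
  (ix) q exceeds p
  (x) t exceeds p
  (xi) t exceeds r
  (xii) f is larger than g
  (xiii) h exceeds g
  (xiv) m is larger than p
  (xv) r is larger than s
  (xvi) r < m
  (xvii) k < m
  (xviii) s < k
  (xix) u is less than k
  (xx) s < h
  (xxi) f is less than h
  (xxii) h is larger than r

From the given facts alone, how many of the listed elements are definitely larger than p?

8

The elements the relations force above p are s, r, k, f, q, h, m, t — no chain reaches any other.
That is 8.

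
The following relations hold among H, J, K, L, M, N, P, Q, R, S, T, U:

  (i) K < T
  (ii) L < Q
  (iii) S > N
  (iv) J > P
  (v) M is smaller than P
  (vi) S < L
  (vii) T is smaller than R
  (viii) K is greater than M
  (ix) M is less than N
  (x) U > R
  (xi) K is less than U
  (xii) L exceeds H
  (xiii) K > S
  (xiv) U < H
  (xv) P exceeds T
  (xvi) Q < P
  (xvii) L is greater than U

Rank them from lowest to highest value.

Nothing is placed below M, so it is least; from there M < N; N < S; S < K; K < T; T < R; R < U; U < H; H < L; L < Q; Q < P; P < J, each given directly.

M < N < S < K < T < R < U < H < L < Q < P < J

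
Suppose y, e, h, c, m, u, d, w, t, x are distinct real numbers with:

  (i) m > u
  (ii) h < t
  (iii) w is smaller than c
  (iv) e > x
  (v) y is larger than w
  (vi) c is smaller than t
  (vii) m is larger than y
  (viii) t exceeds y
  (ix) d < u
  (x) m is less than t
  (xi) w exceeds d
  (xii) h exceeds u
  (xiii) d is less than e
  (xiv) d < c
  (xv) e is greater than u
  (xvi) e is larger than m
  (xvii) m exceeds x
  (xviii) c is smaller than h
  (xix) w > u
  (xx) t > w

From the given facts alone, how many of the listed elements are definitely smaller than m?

Directly below m: u, x, y.
One step further: d, w (5 so far).
Nothing else is reachable below m; 5 in all.

5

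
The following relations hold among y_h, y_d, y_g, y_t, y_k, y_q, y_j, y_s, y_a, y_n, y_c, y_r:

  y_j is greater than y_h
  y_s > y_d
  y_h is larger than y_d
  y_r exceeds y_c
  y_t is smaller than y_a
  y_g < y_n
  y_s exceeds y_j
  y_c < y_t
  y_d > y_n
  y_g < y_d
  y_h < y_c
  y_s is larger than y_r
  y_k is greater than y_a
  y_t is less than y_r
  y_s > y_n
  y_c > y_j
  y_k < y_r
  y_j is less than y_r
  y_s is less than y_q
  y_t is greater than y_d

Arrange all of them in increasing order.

Nothing is placed below y_g, so it is least; from there y_g < y_n; y_n < y_d; y_d < y_h; y_h < y_j; y_j < y_c; y_c < y_t; y_t < y_a; y_a < y_k; y_k < y_r; y_r < y_s; y_s < y_q, each given directly.

y_g < y_n < y_d < y_h < y_j < y_c < y_t < y_a < y_k < y_r < y_s < y_q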